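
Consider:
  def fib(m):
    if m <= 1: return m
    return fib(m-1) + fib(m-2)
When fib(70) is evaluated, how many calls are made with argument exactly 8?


Let N(m) = number of times fib(m) is called while evaluating fib(70).
N(70) = 1 (the initial call).
N(69) = 1 (only fib(70) calls it).
For 1 <= m <= 68: fib(m) is called by fib(m+1) and fib(m+2), so
  N(m) = N(m+1) + N(m+2).
fib(0) is called only by fib(2), so N(0) = N(2).
Walk down from m=70:
  N(70)=1, N(69)=1, N(68)=2, N(67)=3, N(66)=5, N(65)=8, N(64)=13, N(63)=21, N(62)=34, N(61)=55, N(60)=89, N(59)=144, N(58)=233, N(57)=377, N(56)=610, N(55)=987, N(54)=1597, N(53)=2584, N(52)=4181, N(51)=6765, N(50)=10946, N(49)=17711, N(48)=28657, N(47)=46368, N(46)=75025, N(45)=121393, N(44)=196418, N(43)=317811, N(42)=514229, N(41)=832040, N(40)=1346269, N(39)=2178309, N(38)=3524578, N(37)=5702887, N(36)=9227465, N(35)=14930352, N(34)=24157817, N(33)=39088169, N(32)=63245986, N(31)=102334155, N(30)=165580141, N(29)=267914296, N(28)=433494437, N(27)=701408733, N(26)=1134903170, N(25)=1836311903, N(24)=2971215073, N(23)=4807526976, N(22)=7778742049, N(21)=12586269025, N(20)=20365011074, N(19)=32951280099, N(18)=53316291173, N(17)=86267571272, N(16)=139583862445, N(15)=225851433717, N(14)=365435296162, N(13)=591286729879, N(12)=956722026041, N(11)=1548008755920, N(10)=2504730781961, N(9)=4052739537881, N(8)=6557470319842
N(8) = 6557470319842


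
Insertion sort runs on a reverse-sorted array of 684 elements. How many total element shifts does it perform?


Sum of shifts = 1 + 2 + 3 + ... + 683
= 684 * 683 / 2
= 467172 / 2
= 233586


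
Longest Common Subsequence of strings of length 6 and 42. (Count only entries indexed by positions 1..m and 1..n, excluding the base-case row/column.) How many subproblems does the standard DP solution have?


DP table indexed by positions in both strings.
First string: 6 positions
Second string: 42 positions
Total = 6 * 42 = 252


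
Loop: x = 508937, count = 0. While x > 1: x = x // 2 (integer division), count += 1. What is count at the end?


The variable x halves each step:
x = 508937 -> 254468 -> 127234 -> 63617 -> 31808 -> 15904 -> 7952 -> 3976 -> 1988 -> 994 -> 497 -> 248 -> 124 -> 62 -> 31 -> 15 -> 7 -> 3 -> 1
Number of halvings = floor(log2(508937)) = 18


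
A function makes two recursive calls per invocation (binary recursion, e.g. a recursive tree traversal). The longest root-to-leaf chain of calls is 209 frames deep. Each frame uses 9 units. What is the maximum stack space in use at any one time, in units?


Binary recursion: the two calls run one after the other, so only one root-to-leaf chain of frames is on the stack at a time.
Maximum depth (longest chain) = 209 frames
Each frame = 9 units
Max stack space = 209 * 9 = 1881


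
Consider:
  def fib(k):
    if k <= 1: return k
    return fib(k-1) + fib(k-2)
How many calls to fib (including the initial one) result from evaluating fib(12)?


Let C(m) = total calls to evaluate fib(m). Then C(0)=C(1)=1, and
C(m) = 1 + C(m-1) + C(m-2) for m >= 2.
Build the table (each entry = 1 + previous two):
  C(0) = 1
  C(1) = 1
  C(2) = 1 + 1 + 1 = 3
  C(3) = 1 + 3 + 1 = 5
  C(4) = 1 + 5 + 3 = 9
  C(5) = 1 + 9 + 5 = 15
  C(6) = 1 + 15 + 9 = 25
  C(7) = 1 + 25 + 15 = 41
  C(8) = 1 + 41 + 25 = 67
  C(9) = 1 + 67 + 41 = 109
  C(10) = 1 + 109 + 67 = 177
  C(11) = 1 + 177 + 109 = 287
  C(12) = 1 + 287 + 177 = 465
Total calls for fib(12) = 465


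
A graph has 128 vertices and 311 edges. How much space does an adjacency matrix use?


Adjacency matrix: V x V grid of entries
Space = V^2 = 128^2 = 128 * 128 = 16384


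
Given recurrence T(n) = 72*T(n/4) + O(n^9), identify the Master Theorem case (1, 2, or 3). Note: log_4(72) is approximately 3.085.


Master Theorem parameters: a=72, b=4, c=9
log_b(a) = 3.085
Compare b^c with a: 4^9 = 262144 > 72, so c > log_b(a).
Comparing c=9 vs log_b(a)=3.085:
9 > 3.085 => Case 3
Result: T(n) = O(n^9)
Master Theorem case = 3


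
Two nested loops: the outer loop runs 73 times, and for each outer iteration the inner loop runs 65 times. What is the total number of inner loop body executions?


Outer loop: 73 iterations
Inner loop: 65 iterations per outer iteration
Total = 73 * 65 = 4745


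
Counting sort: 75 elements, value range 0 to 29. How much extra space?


n = 75 (output array)
k = 30 (count array for 30 distinct values)
Extra space = 75 + 30 = 105


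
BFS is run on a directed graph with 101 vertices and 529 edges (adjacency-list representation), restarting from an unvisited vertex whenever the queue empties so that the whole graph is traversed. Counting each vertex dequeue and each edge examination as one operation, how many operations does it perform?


A full BFS traversal dequeues each vertex exactly once and examines each directed edge exactly once.
V = 101 (vertex processing cost)
E = 529 (edge examination cost)
Total operations proportional to V + E = 101 + 529 = 630


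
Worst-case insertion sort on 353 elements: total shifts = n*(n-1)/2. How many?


Sum of shifts = 1 + 2 + 3 + ... + 352
= 353 * 352 / 2
= 124256 / 2
= 62128


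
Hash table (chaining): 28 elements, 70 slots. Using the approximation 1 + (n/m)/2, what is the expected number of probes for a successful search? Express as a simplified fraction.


Computing expected probes:
alpha = 28/70
= 1 + alpha/2
= 1 + 28/(2*70)
= (2*70 + 28) / (2*70)
= 168/140 = 6/5


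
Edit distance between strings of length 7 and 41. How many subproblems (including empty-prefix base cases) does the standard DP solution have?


The table includes base cases (empty prefixes).
Rows: (m+1) = 8
Columns: (n+1) = 42
Total = 8 * 42 = 336


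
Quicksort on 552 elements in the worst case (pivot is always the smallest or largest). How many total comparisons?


In the worst case, each partition step picks the worst pivot:
  Partition 1: 551 comparisons (n-1 elements to compare)
  Partition 2: 550 comparisons
  Partition 3: 549 comparisons
  Partition 4: 548 comparisons
  Partition 5: 547 comparisons
  ...
  Last partition: 0 comparisons
Total = (n-1) + (n-2) + ... + 1 + 0 = n*(n-1)/2
= 552*551/2 = 152076


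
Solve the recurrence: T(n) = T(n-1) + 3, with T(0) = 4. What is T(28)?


Unrolling the recurrence:
T(28) = T(27) + 3
       = T(26) + 3 + 3
       = T(25) + 3*3
       ...
       = T(0) + 3*28
       = 4 + 84 = 88


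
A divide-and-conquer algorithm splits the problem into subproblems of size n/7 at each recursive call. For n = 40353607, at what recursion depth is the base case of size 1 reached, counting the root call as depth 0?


At each depth, the problem size is divided by 7:
  Depth 0: problem size = 40353607
  Depth 1: problem size = 5764801
  Depth 2: problem size = 823543
  Depth 3: problem size = 117649
  Depth 4: problem size = 16807
  Depth 5: problem size = 2401
  Depth 6: problem size = 343
  Depth 7: problem size = 49
  Depth 8: problem size = 7
  Depth 9: problem size = 1 (base case)
The base case is reached at depth log_7(40353607) = 9 (the tree has 10 levels counting depth 0, but the depth asked for is 9).
Recursion depth = 9


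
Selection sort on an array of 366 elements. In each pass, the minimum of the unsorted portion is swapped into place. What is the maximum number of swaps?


Selection sort performs one swap per pass:
  Pass 1: find min in positions 0 to 365, swap with position 0
  Pass 2: find min in positions 1 to 365, swap with position 1
  Pass 3: find min in positions 2 to 365, swap with position 2
  Pass 4: find min in positions 3 to 365, swap with position 3
  Pass 5: find min in positions 4 to 365, swap with position 4
  ... (360 more passes)
Total passes (and swaps) = n - 1 = 366 - 1 = 365


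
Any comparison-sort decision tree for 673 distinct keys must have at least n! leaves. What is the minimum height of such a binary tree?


A binary decision tree of height h has at most 2^h leaves and needs at least n! of them, so h >= ceil(log2(n!)).
673! is far too large to multiply out, so use Stirling's series:
  ln(n!) ~ n ln n - n + (1/2) ln(2 pi n) + 1/(12n)  (error below 1/(360 n^3), negligible here)
  ln(673) = 6.5117453
  n ln n = 673 * 6.5117453 = 4382.4046
  (1/2) ln(2 pi * 673) = (1/2) ln(4228.5837) = 4.1748
  1/(12*673) = 0.0001
  ln(673!) ~ 4382.4046 - 673 + 4.1748 + 0.0001 = 3713.5795
Convert to base 2: log2(673!) = 3713.5795 / ln 2 = 3713.5795 / 0.69314718 = 5357.5627
ceil(5357.5627) = 5358


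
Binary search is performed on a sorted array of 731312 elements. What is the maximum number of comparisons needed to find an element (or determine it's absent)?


Binary search halves the search space each comparison:
  Step 1: search space = 731312 -> 365656
  Step 2: search space = 365656 -> 182828
  Step 3: search space = 182828 -> 91414
  Step 4: search space = 91414 -> 45707
  Step 5: search space = 45707 -> 22853
  Step 6: search space = 22853 -> 11426
  Step 7: search space = 11426 -> 5713
  Step 8: search space = 5713 -> 2856
  Step 9: search space = 2856 -> 1428
  Step 10: search space = 1428 -> 714
  Step 11: search space = 714 -> 357
  Step 12: search space = 357 -> 178
  Step 13: search space = 178 -> 89
  Step 14: search space = 89 -> 44
  Step 15: search space = 44 -> 22
  Step 16: search space = 22 -> 11
  Step 17: search space = 11 -> 5
  Step 18: search space = 5 -> 2
  Step 19: search space = 2 -> 1
  Step 20: search space = 1 (final check)
Maximum comparisons = floor(log2(731312)) + 1 = 19 + 1 = 20


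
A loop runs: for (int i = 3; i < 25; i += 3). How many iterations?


Loop starts at i = 3, increments by 3, stops when i >= 25.
Number of iterations = ceil((25 - 3) / 3)
= ceil(22 / 3)
= 8


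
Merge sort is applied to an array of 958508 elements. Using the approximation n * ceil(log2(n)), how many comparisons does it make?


Merge sort divides the array into halves recursively.
Number of levels = ceil(log2(958508)) = 20
At each level, approximately n = 958508 comparisons are needed for merging.
Total comparisons ~ n * ceil(log2(n)) = 958508 * 20 = 19170160


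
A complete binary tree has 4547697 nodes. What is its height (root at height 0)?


In a complete binary tree, level k holds nodes 2^k .. 2^(k+1)-1 (1-indexed).
Height = floor(log2(n)) = floor(log2(4547697)) = 22
Check: 2^22 = 4194304 <= 4547697 < 8388608 = 2^23


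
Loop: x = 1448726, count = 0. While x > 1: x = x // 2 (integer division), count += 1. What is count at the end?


The variable x halves each step:
x = 1448726 -> 724363 -> 362181 -> 181090 -> 90545 -> 45272 -> 22636 -> 11318 -> 5659 -> 2829 -> 1414 -> 707 -> 353 -> 176 -> 88 -> 44 -> 22 -> 11 -> 5 -> 2 -> 1
Number of halvings = floor(log2(1448726)) = 20


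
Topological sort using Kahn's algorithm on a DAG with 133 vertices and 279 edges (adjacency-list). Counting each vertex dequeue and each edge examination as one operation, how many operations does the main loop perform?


Kahn's algorithm:
  1. Compute in-degrees: O(V + E)
  2. Process queue: each vertex dequeued once (O(V))
     each edge examined once (O(E))
Total = V + E = 133 + 279 = 412


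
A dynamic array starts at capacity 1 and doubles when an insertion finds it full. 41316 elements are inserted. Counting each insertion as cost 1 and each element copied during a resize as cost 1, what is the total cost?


n = 41316
Insertion costs: 41316
Resizes copy 1, 2, 4, ... up to the largest power of 2 that is <= n-1 = 41315, i.e. 32768.
Copy costs = 1 + 2 + 4 + 8 + 16 + 32 + 64 + 128 + 256 + 512 + 1024 + 2048 + 4096 + 8192 + 16384 + 32768 = 65535
Total = 41316 + 65535 = 106851


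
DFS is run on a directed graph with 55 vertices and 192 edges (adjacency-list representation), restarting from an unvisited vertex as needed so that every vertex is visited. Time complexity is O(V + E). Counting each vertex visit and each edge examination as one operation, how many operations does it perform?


A full DFS traversal processes each vertex exactly once (push/pop on stack).
Each directed edge is examined once.
V = 55, E = 192
V + E = 247


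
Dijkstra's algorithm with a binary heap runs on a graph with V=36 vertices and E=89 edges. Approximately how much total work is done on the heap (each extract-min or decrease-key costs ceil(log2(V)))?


Dijkstra with a binary heap: each vertex is extracted once, each edge may relax once.
Each heap operation costs O(log V).
V + E = 36 + 89 = 125
ceil(log2(36)) = 6 (since 2^5 = 32 < 36 <= 64 = 2^6)
Total heap work = (V+E) * ceil(log2(V)) = 125 * 6 = 750


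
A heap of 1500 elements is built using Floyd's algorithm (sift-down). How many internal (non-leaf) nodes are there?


Leaf nodes occupy roughly half the array.
Sift-down is called for each internal node, starting from the last one.
Internal nodes = floor(n/2) = floor(1500/2) = 750


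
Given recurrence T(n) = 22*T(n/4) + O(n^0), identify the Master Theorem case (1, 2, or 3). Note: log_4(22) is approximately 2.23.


Master Theorem parameters: a=22, b=4, c=0
log_b(a) = 2.23
Compare b^c with a: 4^0 = 1 < 22, so c < log_b(a).
Comparing c=0 vs log_b(a)=2.23:
0 < 2.23 => Case 1
Result: T(n) = O(n^(log_4 22)) ~ O(n^2.23)
Master Theorem case = 1


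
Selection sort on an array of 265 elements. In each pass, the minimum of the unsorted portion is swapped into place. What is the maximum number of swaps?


Selection sort performs one swap per pass:
  Pass 1: find min in positions 0 to 264, swap with position 0
  Pass 2: find min in positions 1 to 264, swap with position 1
  Pass 3: find min in positions 2 to 264, swap with position 2
  Pass 4: find min in positions 3 to 264, swap with position 3
  Pass 5: find min in positions 4 to 264, swap with position 4
  ... (259 more passes)
Total passes (and swaps) = n - 1 = 265 - 1 = 264


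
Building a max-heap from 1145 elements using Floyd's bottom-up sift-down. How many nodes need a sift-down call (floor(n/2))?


In a heap of 1145 elements (0-indexed array):
  Last element index: 1144
  Parent of last element: floor((1144 - 1) / 2) = 571
  Internal nodes: indices 0 to 571
  Count = floor(1145/2) = 572


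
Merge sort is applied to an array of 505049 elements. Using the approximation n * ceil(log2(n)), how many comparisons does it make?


Merge sort divides the array into halves recursively.
Number of levels = ceil(log2(505049)) = 19
At each level, approximately n = 505049 comparisons are needed for merging.
Total comparisons ~ n * ceil(log2(n)) = 505049 * 19 = 9595931


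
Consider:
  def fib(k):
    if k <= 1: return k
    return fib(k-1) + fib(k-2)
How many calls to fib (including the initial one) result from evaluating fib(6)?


Let C(m) = total calls to evaluate fib(m). Then C(0)=C(1)=1, and
C(m) = 1 + C(m-1) + C(m-2) for m >= 2.
Build the table (each entry = 1 + previous two):
  C(0) = 1
  C(1) = 1
  C(2) = 1 + 1 + 1 = 3
  C(3) = 1 + 3 + 1 = 5
  C(4) = 1 + 5 + 3 = 9
  C(5) = 1 + 9 + 5 = 15
  C(6) = 1 + 15 + 9 = 25
Total calls for fib(6) = 25


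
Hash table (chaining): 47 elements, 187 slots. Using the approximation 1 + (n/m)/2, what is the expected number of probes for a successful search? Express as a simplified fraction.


Computing expected probes:
alpha = 47/187
= 1 + alpha/2
= 1 + 47/(2*187)
= (2*187 + 47) / (2*187)
= 421/374


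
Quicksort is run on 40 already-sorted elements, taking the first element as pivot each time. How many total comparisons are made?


Sum of comparisons per partition:
39 + 38 + ... + 1 + 0
= 40 * (40 - 1) / 2
= 40 * 39 / 2
= 780


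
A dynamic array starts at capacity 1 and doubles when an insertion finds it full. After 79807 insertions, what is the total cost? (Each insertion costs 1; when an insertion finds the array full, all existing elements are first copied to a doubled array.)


Insertion cost: 79807 (one per element)
Resizes occur just before inserting elements 2, 3, 5, 9, ...
Elements copied at each resize: 1 + 2 + 4 + 8 + 16 + 32 + 64 + 128 + 256 + 512 + 1024 + 2048 + 4096 + 8192 + 16384 + 32768 + 65536
Sum of copies = 131071 (geometric series: 2^k - 1)
Total = 79807 + 131071 = 210878


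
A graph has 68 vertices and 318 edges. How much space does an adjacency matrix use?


Adjacency matrix: V x V grid of entries
Space = V^2 = 68^2 = 68 * 68 = 4624


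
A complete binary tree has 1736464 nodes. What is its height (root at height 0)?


In a complete binary tree, level k holds nodes 2^k .. 2^(k+1)-1 (1-indexed).
Height = floor(log2(n)) = floor(log2(1736464)) = 20
Check: 2^20 = 1048576 <= 1736464 < 2097152 = 2^21


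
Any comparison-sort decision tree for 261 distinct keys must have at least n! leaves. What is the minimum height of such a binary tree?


A binary decision tree of height h has at most 2^h leaves and needs at least n! of them, so h >= ceil(log2(n!)).
261! is far too large to multiply out, so use Stirling's series:
  ln(n!) ~ n ln n - n + (1/2) ln(2 pi n) + 1/(12n)  (error below 1/(360 n^3), negligible here)
  ln(261) = 5.5645204
  n ln n = 261 * 5.5645204 = 1452.3398
  (1/2) ln(2 pi * 261) = (1/2) ln(1639.9114) = 3.7012
  1/(12*261) = 0.0003
  ln(261!) ~ 1452.3398 - 261 + 3.7012 + 0.0003 = 1195.0413
Convert to base 2: log2(261!) = 1195.0413 / ln 2 = 1195.0413 / 0.69314718 = 1724.0802
ceil(1724.0802) = 1725


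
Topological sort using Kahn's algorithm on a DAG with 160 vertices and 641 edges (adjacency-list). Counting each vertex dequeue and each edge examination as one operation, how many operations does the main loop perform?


Kahn's algorithm:
  1. Compute in-degrees: O(V + E)
  2. Process queue: each vertex dequeued once (O(V))
     each edge examined once (O(E))
Total = V + E = 160 + 641 = 801


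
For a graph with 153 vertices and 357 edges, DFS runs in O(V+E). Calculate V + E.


A full DFS traversal visits each vertex once and examines each edge once.
V = 153
E = 357
Sum = 153 + 357 = 510


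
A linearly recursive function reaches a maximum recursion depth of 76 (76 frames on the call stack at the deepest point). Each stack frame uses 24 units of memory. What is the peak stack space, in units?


Maximum recursion depth = 76 frames
Memory per frame = 24 units
Total stack space = depth * frame_size
= 76 * 24 = 1824


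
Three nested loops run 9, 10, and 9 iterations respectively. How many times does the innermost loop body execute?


Loop 1 (outermost): 9 iterations
Loop 2 (middle): 10 iterations per outer
Loop 3 (innermost): 9 iterations per middle
Total = 9 * 10 * 9 = 810


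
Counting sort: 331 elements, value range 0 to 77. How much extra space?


n = 331 (output array)
k = 78 (count array for 78 distinct values)
Extra space = 331 + 78 = 409


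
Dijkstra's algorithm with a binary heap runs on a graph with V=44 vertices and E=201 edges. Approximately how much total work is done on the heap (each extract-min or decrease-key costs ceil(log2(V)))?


Dijkstra with a binary heap: each vertex is extracted once, each edge may relax once.
Each heap operation costs O(log V).
V + E = 44 + 201 = 245
ceil(log2(44)) = 6 (since 2^5 = 32 < 44 <= 64 = 2^6)
Total heap work = (V+E) * ceil(log2(V)) = 245 * 6 = 1470


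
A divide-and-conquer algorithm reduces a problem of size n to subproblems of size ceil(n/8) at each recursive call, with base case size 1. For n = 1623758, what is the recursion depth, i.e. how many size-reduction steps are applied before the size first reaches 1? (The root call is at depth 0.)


Each step divides the size by 8 (rounding up); after k steps the size is ceil(n/8^k), which equals 1 exactly when 8^k >= n.
So the depth is the smallest k with 8^k >= 1623758, i.e. ceil(log_8(1623758)).
8^6 = 262144 < 1623758 <= 2097152 = 8^7
Recursion depth = 7


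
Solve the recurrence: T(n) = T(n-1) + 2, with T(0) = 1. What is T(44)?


Unrolling the recurrence:
T(44) = T(43) + 2
       = T(42) + 2 + 2
       = T(41) + 2*3
       ...
       = T(0) + 2*44
       = 1 + 88 = 89


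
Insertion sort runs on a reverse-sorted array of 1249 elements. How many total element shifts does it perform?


Sum of shifts = 1 + 2 + 3 + ... + 1248
= 1249 * 1248 / 2
= 1558752 / 2
= 779376


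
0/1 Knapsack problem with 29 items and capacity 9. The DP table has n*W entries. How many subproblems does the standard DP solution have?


The DP table is indexed by (item, capacity).
Rows: 29 items
Columns: 9 capacity values (1 to W)
Total subproblems = 29 * 9 = 261


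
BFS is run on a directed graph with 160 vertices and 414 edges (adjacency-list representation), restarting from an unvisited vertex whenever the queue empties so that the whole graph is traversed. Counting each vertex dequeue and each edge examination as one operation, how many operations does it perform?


A full BFS traversal dequeues each vertex exactly once and examines each directed edge exactly once.
V = 160 (vertex processing cost)
E = 414 (edge examination cost)
Total operations proportional to V + E = 160 + 414 = 574


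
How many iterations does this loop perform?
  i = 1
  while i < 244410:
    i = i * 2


The loop variable doubles each iteration:
i = 1 -> 2 -> 4 -> 8 -> 16 -> 32 -> 64 -> 128 -> 256 -> 512 -> 1024 -> 2048 -> 4096 -> 8192 -> 16384 -> 32768 -> 65536 -> 131072 -> 262144 (stop, 262144 >= 244410)
Number of doublings = ceil(log2(244410)) = 18


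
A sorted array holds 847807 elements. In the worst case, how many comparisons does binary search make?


Halving sequence: 847807 -> 423903 -> 211951 -> 105975 -> 52987 -> 26493 -> 13246 -> 6623 -> 3311 -> 1655 -> 827 -> 413 -> 206 -> 103 -> 51 -> 25 -> 12 -> 6 -> 3 -> 1
Number of halvings = 19
Max comparisons = 19 + 1 = 20


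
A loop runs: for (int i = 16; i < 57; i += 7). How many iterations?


Loop starts at i = 16, increments by 7, stops when i >= 57.
Number of iterations = ceil((57 - 16) / 7)
= ceil(41 / 7)
= 6


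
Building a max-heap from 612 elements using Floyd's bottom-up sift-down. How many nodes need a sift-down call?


In a heap of 612 elements (0-indexed array):
  Last element index: 611
  Parent of last element: floor((611 - 1) / 2) = 305
  Internal nodes: indices 0 to 305
  Count = floor(612/2) = 306


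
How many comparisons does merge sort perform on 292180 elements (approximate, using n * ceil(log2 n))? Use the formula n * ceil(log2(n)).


Recursion depth: ceil(log2(292180)) = 19
Each recursion level merges n = 292180 elements
Total = 292180 * 19 = 5551420


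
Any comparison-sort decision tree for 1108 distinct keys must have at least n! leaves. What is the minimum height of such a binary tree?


A binary decision tree of height h has at most 2^h leaves and needs at least n! of them, so h >= ceil(log2(n!)).
1108! is far too large to multiply out, so use Stirling's series:
  ln(n!) ~ n ln n - n + (1/2) ln(2 pi n) + 1/(12n)  (error below 1/(360 n^3), negligible here)
  ln(1108) = 7.0103119
  n ln n = 1108 * 7.0103119 = 7767.4256
  (1/2) ln(2 pi * 1108) = (1/2) ln(6961.7693) = 4.4241
  1/(12*1108) = 0.0001
  ln(1108!) ~ 7767.4256 - 1108 + 4.4241 + 0.0001 = 6663.8498
Convert to base 2: log2(1108!) = 6663.8498 / ln 2 = 6663.8498 / 0.69314718 = 9613.9031
ceil(9613.9031) = 9614


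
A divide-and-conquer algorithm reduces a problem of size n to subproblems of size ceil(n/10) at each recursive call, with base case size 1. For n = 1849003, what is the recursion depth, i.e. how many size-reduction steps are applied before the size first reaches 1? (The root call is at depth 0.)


Each step divides the size by 10 (rounding up); after k steps the size is ceil(n/10^k), which equals 1 exactly when 10^k >= n.
So the depth is the smallest k with 10^k >= 1849003, i.e. ceil(log_10(1849003)).
10^6 = 1000000 < 1849003 <= 10000000 = 10^7
Recursion depth = 7


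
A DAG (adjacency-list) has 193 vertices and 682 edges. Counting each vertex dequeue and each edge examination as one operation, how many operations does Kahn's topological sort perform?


V = 193 (vertex processing)
E = 682 (edge processing)
V + E = 193 + 682 = 875


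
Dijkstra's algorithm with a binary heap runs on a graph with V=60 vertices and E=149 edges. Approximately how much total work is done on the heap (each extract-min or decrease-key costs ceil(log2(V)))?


Dijkstra with a binary heap: each vertex is extracted once, each edge may relax once.
Each heap operation costs O(log V).
V + E = 60 + 149 = 209
ceil(log2(60)) = 6 (since 2^5 = 32 < 60 <= 64 = 2^6)
Total heap work = (V+E) * ceil(log2(V)) = 209 * 6 = 1254


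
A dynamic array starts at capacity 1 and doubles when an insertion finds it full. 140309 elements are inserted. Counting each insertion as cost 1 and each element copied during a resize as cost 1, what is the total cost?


n = 140309
Insertion costs: 140309
Resizes copy 1, 2, 4, ... up to the largest power of 2 that is <= n-1 = 140308, i.e. 131072.
Copy costs = 1 + 2 + 4 + 8 + 16 + 32 + 64 + 128 + 256 + 512 + 1024 + 2048 + 4096 + 8192 + 16384 + 32768 + 65536 + 131072 = 262143
Total = 140309 + 262143 = 402452


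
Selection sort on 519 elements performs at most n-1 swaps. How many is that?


Each of the 518 passes places one element in its final position.
Pass 1: swap minimum into position 0
Pass 2: swap minimum of remaining into position 1
...
Pass 518: last two elements, one swap
Maximum swaps = 519 - 1 = 518


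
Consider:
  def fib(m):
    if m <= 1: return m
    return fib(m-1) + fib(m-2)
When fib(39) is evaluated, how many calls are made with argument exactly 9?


Let N(m) = number of times fib(m) is called while evaluating fib(39).
N(39) = 1 (the initial call).
N(38) = 1 (only fib(39) calls it).
For 1 <= m <= 37: fib(m) is called by fib(m+1) and fib(m+2), so
  N(m) = N(m+1) + N(m+2).
fib(0) is called only by fib(2), so N(0) = N(2).
Walk down from m=39:
  N(39)=1, N(38)=1, N(37)=2, N(36)=3, N(35)=5, N(34)=8, N(33)=13, N(32)=21, N(31)=34, N(30)=55, N(29)=89, N(28)=144, N(27)=233, N(26)=377, N(25)=610, N(24)=987, N(23)=1597, N(22)=2584, N(21)=4181, N(20)=6765, N(19)=10946, N(18)=17711, N(17)=28657, N(16)=46368, N(15)=75025, N(14)=121393, N(13)=196418, N(12)=317811, N(11)=514229, N(10)=832040, N(9)=1346269
N(9) = 1346269


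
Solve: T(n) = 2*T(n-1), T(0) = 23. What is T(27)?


Unrolling:
T(27) = 2*T(26) = 2^2*T(25) = ... = 2^27*T(0)
= 2^27 * 23
= 134217728 * 23 = 3087007744


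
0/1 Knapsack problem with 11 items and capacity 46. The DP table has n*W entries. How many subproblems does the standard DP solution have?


The DP table is indexed by (item, capacity).
Rows: 11 items
Columns: 46 capacity values (1 to W)
Total subproblems = 11 * 46 = 506


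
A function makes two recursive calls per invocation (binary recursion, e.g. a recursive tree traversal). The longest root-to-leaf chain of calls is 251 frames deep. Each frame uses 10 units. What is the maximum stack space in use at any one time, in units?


Binary recursion: the two calls run one after the other, so only one root-to-leaf chain of frames is on the stack at a time.
Maximum depth (longest chain) = 251 frames
Each frame = 10 units
Max stack space = 251 * 10 = 2510


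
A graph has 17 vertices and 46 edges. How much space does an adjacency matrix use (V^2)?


Adjacency matrix: V x V grid of entries
Space = V^2 = 17^2 = 17 * 17 = 289


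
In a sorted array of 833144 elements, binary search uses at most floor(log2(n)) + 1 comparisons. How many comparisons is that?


Halving sequence: 833144 -> 416572 -> 208286 -> 104143 -> 52071 -> 26035 -> 13017 -> 6508 -> 3254 -> 1627 -> 813 -> 406 -> 203 -> 101 -> 50 -> 25 -> 12 -> 6 -> 3 -> 1
Number of halvings = 19
Max comparisons = 19 + 1 = 20


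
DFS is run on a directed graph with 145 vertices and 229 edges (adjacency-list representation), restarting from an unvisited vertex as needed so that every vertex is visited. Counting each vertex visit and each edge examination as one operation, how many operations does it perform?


A full DFS traversal processes each vertex exactly once (push/pop on stack).
Each directed edge is examined once.
V = 145, E = 229
V + E = 374


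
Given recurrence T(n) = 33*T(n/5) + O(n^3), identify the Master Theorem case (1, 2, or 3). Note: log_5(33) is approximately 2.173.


Master Theorem parameters: a=33, b=5, c=3
log_b(a) = 2.173
Compare b^c with a: 5^3 = 125 > 33, so c > log_b(a).
Comparing c=3 vs log_b(a)=2.173:
3 > 2.173 => Case 3
Result: T(n) = O(n^3)
Master Theorem case = 3


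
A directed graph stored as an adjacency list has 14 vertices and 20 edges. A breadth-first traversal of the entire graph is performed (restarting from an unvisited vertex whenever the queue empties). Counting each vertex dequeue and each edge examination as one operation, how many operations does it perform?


A full BFS traversal dequeues each vertex once and examines each edge once.
Vertex visits: 14
Edge visits: 20
V + E = 14 + 20 = 34


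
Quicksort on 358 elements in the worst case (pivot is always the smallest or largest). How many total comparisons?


In the worst case, each partition step picks the worst pivot:
  Partition 1: 357 comparisons (n-1 elements to compare)
  Partition 2: 356 comparisons
  Partition 3: 355 comparisons
  Partition 4: 354 comparisons
  Partition 5: 353 comparisons
  ...
  Last partition: 0 comparisons
Total = (n-1) + (n-2) + ... + 1 + 0 = n*(n-1)/2
= 358*357/2 = 63903


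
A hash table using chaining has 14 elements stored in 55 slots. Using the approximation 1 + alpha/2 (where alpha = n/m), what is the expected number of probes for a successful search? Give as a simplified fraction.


Load factor alpha = n/m = 14/55
Expected probes = 1 + alpha/2 = 1 + 14/(2*55)
= 1 + 14/110
= 110/110 + 14/110
= 124/110
Simplify: 62/55


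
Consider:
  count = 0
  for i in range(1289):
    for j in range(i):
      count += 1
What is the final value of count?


For each i, the inner loop runs i times:
  i=0: inner runs 0 times
  i=1: inner runs 1 time
  i=2: inner runs 2 times
  i=3: inner runs 3 times
  i=4: inner runs 4 times
  i=5: inner runs 5 times
  i=6: inner runs 6 times
  i=7: inner runs 7 times
  ...
Total = 0 + 1 + 2 + ... + 1288 = 1289*(1289-1)/2 = 830116


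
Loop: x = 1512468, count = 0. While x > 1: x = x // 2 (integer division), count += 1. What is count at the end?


The variable x halves each step:
x = 1512468 -> 756234 -> 378117 -> 189058 -> 94529 -> 47264 -> 23632 -> 11816 -> 5908 -> 2954 -> 1477 -> 738 -> 369 -> 184 -> 92 -> 46 -> 23 -> 11 -> 5 -> 2 -> 1
Number of halvings = floor(log2(1512468)) = 20


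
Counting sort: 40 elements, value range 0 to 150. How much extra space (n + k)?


n = 40 (output array)
k = 151 (count array for 151 distinct values)
Extra space = 40 + 151 = 191


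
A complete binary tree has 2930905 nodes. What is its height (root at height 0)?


In a complete binary tree, level k holds nodes 2^k .. 2^(k+1)-1 (1-indexed).
Height = floor(log2(n)) = floor(log2(2930905)) = 21
Check: 2^21 = 2097152 <= 2930905 < 4194304 = 2^22


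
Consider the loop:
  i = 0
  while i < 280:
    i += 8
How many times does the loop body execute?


Starting at i = 0, each iteration adds 8.
Iterations until i >= 280:
  Iteration 1: i = 0 -> i = 8
  Iteration 2: i = 8 -> i = 16
  Iteration 3: i = 16 -> i = 24
  Iteration 4: i = 24 -> i = 32
  Iteration 5: i = 32 -> i = 40
  Iteration 6: i = 40 -> i = 48
  Iteration 7: i = 48 -> i = 56
  Iteration 8: i = 56 -> i = 64
  ... continuing ...
Total iterations = ceil(280/8) = 35


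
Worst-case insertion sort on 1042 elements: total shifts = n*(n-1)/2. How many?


Sum of shifts = 1 + 2 + 3 + ... + 1041
= 1042 * 1041 / 2
= 1084722 / 2
= 542361


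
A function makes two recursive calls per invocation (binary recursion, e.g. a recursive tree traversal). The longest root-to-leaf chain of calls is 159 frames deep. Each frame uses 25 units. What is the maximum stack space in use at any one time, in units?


Binary recursion: the two calls run one after the other, so only one root-to-leaf chain of frames is on the stack at a time.
Maximum depth (longest chain) = 159 frames
Each frame = 25 units
Max stack space = 159 * 25 = 3975


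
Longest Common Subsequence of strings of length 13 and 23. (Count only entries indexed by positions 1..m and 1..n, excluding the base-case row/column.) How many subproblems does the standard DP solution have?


DP table indexed by positions in both strings.
First string: 13 positions
Second string: 23 positions
Total = 13 * 23 = 299


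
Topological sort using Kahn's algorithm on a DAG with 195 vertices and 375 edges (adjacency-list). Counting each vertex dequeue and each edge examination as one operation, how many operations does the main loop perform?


Kahn's algorithm:
  1. Compute in-degrees: O(V + E)
  2. Process queue: each vertex dequeued once (O(V))
     each edge examined once (O(E))
Total = V + E = 195 + 375 = 570


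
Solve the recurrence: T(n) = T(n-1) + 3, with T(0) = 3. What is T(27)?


Unrolling the recurrence:
T(27) = T(26) + 3
       = T(25) + 3 + 3
       = T(24) + 3*3
       ...
       = T(0) + 3*27
       = 3 + 81 = 84


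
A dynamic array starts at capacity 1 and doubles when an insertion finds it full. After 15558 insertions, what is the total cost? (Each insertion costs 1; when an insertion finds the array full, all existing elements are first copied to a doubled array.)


Insertion cost: 15558 (one per element)
Resizes occur just before inserting elements 2, 3, 5, 9, ...
Elements copied at each resize: 1 + 2 + 4 + 8 + 16 + 32 + 64 + 128 + 256 + 512 + 1024 + 2048 + 4096 + 8192
Sum of copies = 16383 (geometric series: 2^k - 1)
Total = 15558 + 16383 = 31941


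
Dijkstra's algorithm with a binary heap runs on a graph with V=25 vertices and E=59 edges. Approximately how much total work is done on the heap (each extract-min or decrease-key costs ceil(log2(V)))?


Dijkstra with a binary heap: each vertex is extracted once, each edge may relax once.
Each heap operation costs O(log V).
V + E = 25 + 59 = 84
ceil(log2(25)) = 5 (since 2^4 = 16 < 25 <= 32 = 2^5)
Total heap work = (V+E) * ceil(log2(V)) = 84 * 5 = 420


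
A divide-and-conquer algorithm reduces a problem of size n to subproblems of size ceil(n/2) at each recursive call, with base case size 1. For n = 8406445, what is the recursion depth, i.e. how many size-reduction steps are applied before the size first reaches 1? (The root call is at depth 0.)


Each step divides the size by 2 (rounding up); after k steps the size is ceil(n/2^k), which equals 1 exactly when 2^k >= n.
So the depth is the smallest k with 2^k >= 8406445, i.e. ceil(log_2(8406445)).
2^23 = 8388608 < 8406445 <= 16777216 = 2^24
Recursion depth = 24


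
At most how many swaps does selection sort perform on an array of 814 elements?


Each of the 813 passes places one element in its final position.
Pass 1: swap minimum into position 0
Pass 2: swap minimum of remaining into position 1
...
Pass 813: last two elements, one swap
Maximum swaps = 814 - 1 = 813


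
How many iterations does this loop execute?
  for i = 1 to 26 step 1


The loop variable i takes values starting at 1 and increments by 1 each iteration.
Sequence: i = 1, 2, 3, 4, 5, 6, 7, 8, 9, ...
The upper bound 26 is inclusive, so the count is floor((last - first) / step) + 1:
floor((26 - 1) / 1) + 1 = floor(25/1) + 1 = 25 + 1 = 26


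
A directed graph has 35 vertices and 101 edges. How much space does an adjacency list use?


Adjacency list: one list head per vertex + one entry per edge
Vertex heads: 35
Edge entries: 101
Total = 35 + 101 = 136


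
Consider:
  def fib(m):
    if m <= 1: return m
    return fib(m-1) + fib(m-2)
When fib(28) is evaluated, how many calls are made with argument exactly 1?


Let N(m) = number of times fib(m) is called while evaluating fib(28).
N(28) = 1 (the initial call).
N(27) = 1 (only fib(28) calls it).
For 1 <= m <= 26: fib(m) is called by fib(m+1) and fib(m+2), so
  N(m) = N(m+1) + N(m+2).
fib(0) is called only by fib(2), so N(0) = N(2).
Walk down from m=28:
  N(28)=1, N(27)=1, N(26)=2, N(25)=3, N(24)=5, N(23)=8, N(22)=13, N(21)=21, N(20)=34, N(19)=55, N(18)=89, N(17)=144, N(16)=233, N(15)=377, N(14)=610, N(13)=987, N(12)=1597, N(11)=2584, N(10)=4181, N(9)=6765, N(8)=10946, N(7)=17711, N(6)=28657, N(5)=46368, N(4)=75025, N(3)=121393, N(2)=196418, N(1)=317811
N(1) = 317811


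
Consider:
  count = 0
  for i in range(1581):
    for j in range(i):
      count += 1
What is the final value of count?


For each i, the inner loop runs i times:
  i=0: inner runs 0 times
  i=1: inner runs 1 time
  i=2: inner runs 2 times
  i=3: inner runs 3 times
  i=4: inner runs 4 times
  i=5: inner runs 5 times
  i=6: inner runs 6 times
  i=7: inner runs 7 times
  ...
Total = 0 + 1 + 2 + ... + 1580 = 1581*(1581-1)/2 = 1248990


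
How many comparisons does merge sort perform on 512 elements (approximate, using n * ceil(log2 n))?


Recursion depth: ceil(log2(512)) = 9
Each recursion level merges n = 512 elements
Total = 512 * 9 = 4608


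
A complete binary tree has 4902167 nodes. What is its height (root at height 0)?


In a complete binary tree, level k holds nodes 2^k .. 2^(k+1)-1 (1-indexed).
Height = floor(log2(n)) = floor(log2(4902167)) = 22
Check: 2^22 = 4194304 <= 4902167 < 8388608 = 2^23


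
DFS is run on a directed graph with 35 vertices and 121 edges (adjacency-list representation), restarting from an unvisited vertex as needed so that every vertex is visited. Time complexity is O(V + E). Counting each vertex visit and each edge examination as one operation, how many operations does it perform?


A full DFS traversal processes each vertex exactly once (push/pop on stack).
Each directed edge is examined once.
V = 35, E = 121
V + E = 156


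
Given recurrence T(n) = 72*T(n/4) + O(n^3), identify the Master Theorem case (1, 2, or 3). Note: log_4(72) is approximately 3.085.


Master Theorem parameters: a=72, b=4, c=3
log_b(a) = 3.085
Compare b^c with a: 4^3 = 64 < 72, so c < log_b(a).
Comparing c=3 vs log_b(a)=3.085:
3 < 3.085 => Case 1
Result: T(n) = O(n^(log_4 72)) ~ O(n^3.085)
Master Theorem case = 1


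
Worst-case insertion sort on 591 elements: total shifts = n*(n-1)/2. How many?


Sum of shifts = 1 + 2 + 3 + ... + 590
= 591 * 590 / 2
= 348690 / 2
= 174345


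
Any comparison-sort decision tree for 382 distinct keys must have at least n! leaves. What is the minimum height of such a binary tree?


A binary decision tree of height h has at most 2^h leaves and needs at least n! of them, so h >= ceil(log2(n!)).
382! is far too large to multiply out, so use Stirling's series:
  ln(n!) ~ n ln n - n + (1/2) ln(2 pi n) + 1/(12n)  (error below 1/(360 n^3), negligible here)
  ln(382) = 5.9454206
  n ln n = 382 * 5.9454206 = 2271.1507
  (1/2) ln(2 pi * 382) = (1/2) ln(2400.1768) = 3.8916
  1/(12*382) = 0.0002
  ln(382!) ~ 2271.1507 - 382 + 3.8916 + 0.0002 = 1893.0425
Convert to base 2: log2(382!) = 1893.0425 / ln 2 = 1893.0425 / 0.69314718 = 2731.0830
ceil(2731.0830) = 2732


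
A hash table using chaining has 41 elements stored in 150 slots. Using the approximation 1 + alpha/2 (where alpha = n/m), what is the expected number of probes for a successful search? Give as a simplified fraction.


Load factor alpha = n/m = 41/150
Expected probes = 1 + alpha/2 = 1 + 41/(2*150)
= 1 + 41/300
= 300/300 + 41/300
= 341/300


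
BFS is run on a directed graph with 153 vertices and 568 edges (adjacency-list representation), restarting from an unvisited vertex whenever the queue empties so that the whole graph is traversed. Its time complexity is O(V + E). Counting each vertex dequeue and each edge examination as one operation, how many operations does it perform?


A full BFS traversal dequeues each vertex exactly once and examines each directed edge exactly once.
V = 153 (vertex processing cost)
E = 568 (edge examination cost)
Total operations proportional to V + E = 153 + 568 = 721


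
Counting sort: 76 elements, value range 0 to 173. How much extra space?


n = 76 (output array)
k = 174 (count array for 174 distinct values)
Extra space = 76 + 174 = 250
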